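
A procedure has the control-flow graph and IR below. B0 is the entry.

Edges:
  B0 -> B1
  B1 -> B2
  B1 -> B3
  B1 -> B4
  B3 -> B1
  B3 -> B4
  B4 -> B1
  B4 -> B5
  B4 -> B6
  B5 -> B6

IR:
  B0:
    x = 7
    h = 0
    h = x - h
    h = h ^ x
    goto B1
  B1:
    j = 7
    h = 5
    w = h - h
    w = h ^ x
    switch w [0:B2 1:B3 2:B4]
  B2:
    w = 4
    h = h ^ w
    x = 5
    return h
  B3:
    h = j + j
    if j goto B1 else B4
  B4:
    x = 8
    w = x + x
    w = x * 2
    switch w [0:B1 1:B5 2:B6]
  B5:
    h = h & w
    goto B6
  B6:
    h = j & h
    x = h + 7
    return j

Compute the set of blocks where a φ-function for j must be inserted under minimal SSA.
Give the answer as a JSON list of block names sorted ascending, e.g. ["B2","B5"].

Answer: ["B1"]

Derivation:
idom tree: B1←B0 B2←B1 B3←B1 B4←B1 B5←B4 B6←B4
Dom at joins:
  B1: preds {B0,B3,B4}: {B0} ∩ {B0,B1,B3} ∩ {B0,B1,B4} = {B0}; idom=B0
  B4: preds {B1,B3}: {B0,B1} ∩ {B0,B1,B3} = {B0,B1}; idom=B1
  B6: preds {B4,B5}: {B0,B1,B4} ∩ {B0,B1,B4,B5} = {B0,B1,B4}; idom=B4

DF walk-up:
  join B1 pred B0: · stop@B0
  join B1 pred B3: B3→B1 stop@B0
  join B1 pred B4: B4→B1 stop@B0
  join B4 pred B1: · stop@B1
  join B4 pred B3: B3 stop@B1
  join B6 pred B4: · stop@B4
  join B6 pred B5: B5 stop@B4
  B0: DF=∅
  B1: DF={B1}
  B2: DF=∅
  B3: DF={B1,B4}
  B4: DF={B1}
  B5: DF={B6}
  B6: DF=∅

φ for j: defs {B1}
  DF⁺ = {B1}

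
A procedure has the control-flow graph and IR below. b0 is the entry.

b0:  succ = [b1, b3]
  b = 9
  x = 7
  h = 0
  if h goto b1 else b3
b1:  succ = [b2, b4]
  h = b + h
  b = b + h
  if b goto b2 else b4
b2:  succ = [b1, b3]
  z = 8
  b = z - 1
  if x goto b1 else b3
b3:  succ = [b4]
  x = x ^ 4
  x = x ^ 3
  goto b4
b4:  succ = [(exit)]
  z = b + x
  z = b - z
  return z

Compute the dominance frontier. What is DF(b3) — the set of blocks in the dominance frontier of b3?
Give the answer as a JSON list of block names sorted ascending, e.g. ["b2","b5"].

Answer: ["b4"]

Analysis:
idom tree: b1←b0 b2←b1 b3←b0 b4←b0
Dom at joins:
  b1: preds {b0,b2}: {b0} ∩ {b0,b1,b2} = {b0}; idom=b0
  b3: preds {b0,b2}: {b0} ∩ {b0,b1,b2} = {b0}; idom=b0
  b4: preds {b1,b3}: {b0,b1} ∩ {b0,b3} = {b0}; idom=b0

DF walk-up:
  join b1 pred b0: · stop@b0
  join b1 pred b2: b2→b1 stop@b0
  join b3 pred b0: · stop@b0
  join b3 pred b2: b2→b1 stop@b0
  join b4 pred b1: b1 stop@b0
  join b4 pred b3: b3 stop@b0
  b0: DF=∅
  b1: DF={b1,b3,b4}
  b2: DF={b1,b3}
  b3: DF={b4}
  b4: DF=∅

DF(b3) = ["b4"]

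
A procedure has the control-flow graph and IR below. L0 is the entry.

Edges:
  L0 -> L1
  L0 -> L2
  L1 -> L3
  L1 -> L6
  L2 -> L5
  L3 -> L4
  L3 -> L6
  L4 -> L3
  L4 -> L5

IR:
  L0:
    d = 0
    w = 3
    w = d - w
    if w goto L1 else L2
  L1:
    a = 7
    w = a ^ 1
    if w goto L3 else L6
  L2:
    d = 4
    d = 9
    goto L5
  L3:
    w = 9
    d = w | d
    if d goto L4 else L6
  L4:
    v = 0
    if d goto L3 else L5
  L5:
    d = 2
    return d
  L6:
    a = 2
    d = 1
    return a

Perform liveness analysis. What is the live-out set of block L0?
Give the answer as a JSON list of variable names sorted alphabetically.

def/use:
  L0: {d,w} / ∅
  L1: {a,w} / ∅
  L2: {d} / ∅
  L3: {d,w} / {d}
  L4: {v} / {d}
  L5: {d} / ∅
  L6: {a,d} / ∅

Backward fixpoint:
  live L0: ∅→{d}
  live L1: {d}→{d}
  live L2: ∅→∅
  live L3: {d}→{d}
  live L4: {d}→{d}
  live L5: ∅→∅
  live L6: ∅→∅

live-out(L0) = ["d"]

Answer: ["d"]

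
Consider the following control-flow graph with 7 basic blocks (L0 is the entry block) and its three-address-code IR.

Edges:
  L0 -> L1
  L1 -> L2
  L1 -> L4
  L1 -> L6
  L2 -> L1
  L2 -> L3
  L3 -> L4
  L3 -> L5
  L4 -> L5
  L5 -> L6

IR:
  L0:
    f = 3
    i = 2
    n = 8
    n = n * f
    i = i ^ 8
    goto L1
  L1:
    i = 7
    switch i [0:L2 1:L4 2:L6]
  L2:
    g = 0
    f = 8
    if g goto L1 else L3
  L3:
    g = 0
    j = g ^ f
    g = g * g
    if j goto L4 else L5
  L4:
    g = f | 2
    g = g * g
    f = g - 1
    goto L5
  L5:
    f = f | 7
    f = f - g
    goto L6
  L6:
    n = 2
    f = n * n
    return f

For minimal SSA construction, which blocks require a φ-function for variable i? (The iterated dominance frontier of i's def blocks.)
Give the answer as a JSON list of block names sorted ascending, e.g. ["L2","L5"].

Answer: ["L1"]

Derivation:
idom tree: L1←L0 L2←L1 L3←L2 L4←L1 L5←L1 L6←L1
Join-block Dom:
  L1: preds {L0,L2}: {L0} ∩ {L0,L1,L2} = {L0}; idom=L0
  L4: preds {L1,L3}: {L0,L1} ∩ {L0,L1,L2,L3} = {L0,L1}; idom=L1
  L5: preds {L3,L4}: {L0,L1,L2,L3} ∩ {L0,L1,L4} = {L0,L1}; idom=L1
  L6: preds {L1,L5}: {L0,L1} ∩ {L0,L1,L5} = {L0,L1}; idom=L1

DF walk-up:
  join L1 pred L0: · stop@L0
  join L1 pred L2: L2→L1 stop@L0
  join L4 pred L1: · stop@L1
  join L4 pred L3: L3→L2 stop@L1
  join L5 pred L3: L3→L2 stop@L1
  join L5 pred L4: L4 stop@L1
  join L6 pred L1: · stop@L1
  join L6 pred L5: L5 stop@L1
  L0: DF=∅
  L1: DF={L1}
  L2: DF={L1,L4,L5}
  L3: DF={L4,L5}
  L4: DF={L5}
  L5: DF={L6}
  L6: DF=∅

φ for i: defs {L0,L1}
  DF⁺ = {L1}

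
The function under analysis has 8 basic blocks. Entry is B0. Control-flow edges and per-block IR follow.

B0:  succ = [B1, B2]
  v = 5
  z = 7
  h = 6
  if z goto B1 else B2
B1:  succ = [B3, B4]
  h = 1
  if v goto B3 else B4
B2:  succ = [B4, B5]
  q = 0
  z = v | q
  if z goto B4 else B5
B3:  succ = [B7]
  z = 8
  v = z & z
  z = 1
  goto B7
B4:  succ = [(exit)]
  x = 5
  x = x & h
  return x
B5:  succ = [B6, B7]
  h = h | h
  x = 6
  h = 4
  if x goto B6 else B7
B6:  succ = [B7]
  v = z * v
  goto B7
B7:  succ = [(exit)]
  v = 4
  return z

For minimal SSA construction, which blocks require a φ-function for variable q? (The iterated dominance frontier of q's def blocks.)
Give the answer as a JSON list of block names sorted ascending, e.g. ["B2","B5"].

idom tree: B1←B0 B2←B0 B3←B1 B4←B0 B5←B2 B6←B5 B7←B0
Join-block Dom:
  B4: preds {B1,B2}: {B0,B1} ∩ {B0,B2} = {B0}; idom=B0
  B7: preds {B3,B5,B6}: {B0,B1,B3} ∩ {B0,B2,B5} ∩ {B0,B2,B5,B6} = {B0}; idom=B0

DF derivation:
  join B4 pred B1: B1 stop@B0
  join B4 pred B2: B2 stop@B0
  join B7 pred B3: B3→B1 stop@B0
  join B7 pred B5: B5→B2 stop@B0
  join B7 pred B6: B6→B5→B2 stop@B0
  DF(B0)=∅
  DF(B1)={B4,B7}
  DF(B2)={B4,B7}
  DF(B3)={B7}
  DF(B4)=∅
  DF(B5)={B7}
  DF(B6)={B7}
  DF(B7)=∅

φ for q: defs {B2}
  DF⁺ = {B4,B7}

Answer: ["B4", "B7"]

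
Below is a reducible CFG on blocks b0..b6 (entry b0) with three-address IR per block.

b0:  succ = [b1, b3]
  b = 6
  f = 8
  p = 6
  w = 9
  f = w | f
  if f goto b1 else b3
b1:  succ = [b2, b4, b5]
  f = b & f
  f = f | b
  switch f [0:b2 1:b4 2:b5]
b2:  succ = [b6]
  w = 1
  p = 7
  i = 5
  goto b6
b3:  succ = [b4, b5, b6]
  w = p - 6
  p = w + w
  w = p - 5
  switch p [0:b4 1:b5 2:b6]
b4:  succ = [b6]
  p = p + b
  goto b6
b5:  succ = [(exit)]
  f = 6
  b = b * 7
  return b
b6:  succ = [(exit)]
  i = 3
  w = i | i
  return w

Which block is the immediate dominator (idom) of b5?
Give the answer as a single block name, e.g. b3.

Answer: b0

Derivation:
idom tree: b1←b0 b2←b1 b3←b0 b4←b0 b5←b0 b6←b0
Join-block Dom:
  b4: preds {b1,b3}: {b0,b1} ∩ {b0,b3} = {b0}; idom=b0
  b5: preds {b1,b3}: {b0,b1} ∩ {b0,b3} = {b0}; idom=b0
  b6: preds {b2,b3,b4}: {b0,b1,b2} ∩ {b0,b3} ∩ {b0,b4} = {b0}; idom=b0

idom(b5) = b0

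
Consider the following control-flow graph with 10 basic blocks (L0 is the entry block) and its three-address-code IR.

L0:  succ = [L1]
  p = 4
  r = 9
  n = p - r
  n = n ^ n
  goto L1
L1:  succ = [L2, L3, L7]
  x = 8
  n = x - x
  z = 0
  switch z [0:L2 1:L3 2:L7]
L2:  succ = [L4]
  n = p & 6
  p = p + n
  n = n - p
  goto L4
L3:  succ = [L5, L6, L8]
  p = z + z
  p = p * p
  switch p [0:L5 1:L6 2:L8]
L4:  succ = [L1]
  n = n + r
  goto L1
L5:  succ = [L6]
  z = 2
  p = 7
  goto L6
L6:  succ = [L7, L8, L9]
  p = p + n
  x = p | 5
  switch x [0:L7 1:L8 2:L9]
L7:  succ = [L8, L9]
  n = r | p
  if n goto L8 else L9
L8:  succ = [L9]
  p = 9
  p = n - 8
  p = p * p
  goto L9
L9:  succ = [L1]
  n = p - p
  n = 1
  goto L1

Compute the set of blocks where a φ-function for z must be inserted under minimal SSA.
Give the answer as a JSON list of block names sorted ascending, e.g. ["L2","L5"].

Answer: ["L1", "L6", "L7", "L8", "L9"]

Analysis:
idom tree: L1←L0 L2←L1 L3←L1 L4←L2 L5←L3 L6←L3 L7←L1 L8←L1 L9←L1
Dom at joins:
  L1: preds {L0,L4,L9}: {L0} ∩ {L0,L1,L2,L4} ∩ {L0,L1,L9} = {L0}; idom=L0
  L6: preds {L3,L5}: {L0,L1,L3} ∩ {L0,L1,L3,L5} = {L0,L1,L3}; idom=L3
  L7: preds {L1,L6}: {L0,L1} ∩ {L0,L1,L3,L6} = {L0,L1}; idom=L1
  L8: preds {L3,L6,L7}: {L0,L1,L3} ∩ {L0,L1,L3,L6} ∩ {L0,L1,L7} = {L0,L1}; idom=L1
  L9: preds {L6,L7,L8}: {L0,L1,L3,L6} ∩ {L0,L1,L7} ∩ {L0,L1,L8} = {L0,L1}; idom=L1

Frontier:
  L1←L0: walk · to L0
  L1←L4: walk L4→L2→L1 to L0
  L1←L9: walk L9→L1 to L0
  L6←L3: walk · to L3
  L6←L5: walk L5 to L3
  L7←L1: walk · to L1
  L7←L6: walk L6→L3 to L1
  L8←L3: walk L3 to L1
  L8←L6: walk L6→L3 to L1
  L8←L7: walk L7 to L1
  L9←L6: walk L6→L3 to L1
  L9←L7: walk L7 to L1
  L9←L8: walk L8 to L1
  L0 → ∅
  L1 → {L1}
  L2 → {L1}
  L3 → {L7,L8,L9}
  L4 → {L1}
  L5 → {L6}
  L6 → {L7,L8,L9}
  L7 → {L8,L9}
  L8 → {L9}
  L9 → {L1}

φ for z: defs {L1,L5}
  DF⁺ = {L1,L6,L7,L8,L9}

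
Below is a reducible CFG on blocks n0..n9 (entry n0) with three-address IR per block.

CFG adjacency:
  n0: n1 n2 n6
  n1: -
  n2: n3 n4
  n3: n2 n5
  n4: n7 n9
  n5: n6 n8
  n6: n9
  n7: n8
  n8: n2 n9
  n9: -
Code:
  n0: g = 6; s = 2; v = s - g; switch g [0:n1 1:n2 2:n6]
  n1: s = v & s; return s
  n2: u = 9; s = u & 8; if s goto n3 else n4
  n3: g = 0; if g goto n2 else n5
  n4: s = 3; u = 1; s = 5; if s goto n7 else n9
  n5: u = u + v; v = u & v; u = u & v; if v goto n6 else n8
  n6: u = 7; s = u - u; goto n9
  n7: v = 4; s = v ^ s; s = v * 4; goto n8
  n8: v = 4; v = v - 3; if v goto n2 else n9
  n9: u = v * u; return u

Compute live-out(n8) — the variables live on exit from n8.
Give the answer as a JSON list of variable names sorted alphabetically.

Per-block:
  n0: def={g,s,v} ue=∅
  n1: def={s} ue={s,v}
  n2: def={s,u} ue=∅
  n3: def={g} ue=∅
  n4: def={s,u} ue=∅
  n5: def={u,v} ue={u,v}
  n6: def={s,u} ue=∅
  n7: def={s,v} ue={s}
  n8: def={v} ue=∅
  n9: def={u} ue={u,v}

Backward fixpoint:
  n0 li=∅ lo={s,v}
  n1 li={s,v} lo=∅
  n2 li={v} lo={u,v}
  n3 li={u,v} lo={u,v}
  n4 li={v} lo={s,u,v}
  n5 li={u,v} lo={u,v}
  n6 li={v} lo={u,v}
  n7 li={s,u} lo={u}
  n8 li={u} lo={u,v}
  n9 li={u,v} lo=∅

live-out(n8) = ["u", "v"]

Answer: ["u", "v"]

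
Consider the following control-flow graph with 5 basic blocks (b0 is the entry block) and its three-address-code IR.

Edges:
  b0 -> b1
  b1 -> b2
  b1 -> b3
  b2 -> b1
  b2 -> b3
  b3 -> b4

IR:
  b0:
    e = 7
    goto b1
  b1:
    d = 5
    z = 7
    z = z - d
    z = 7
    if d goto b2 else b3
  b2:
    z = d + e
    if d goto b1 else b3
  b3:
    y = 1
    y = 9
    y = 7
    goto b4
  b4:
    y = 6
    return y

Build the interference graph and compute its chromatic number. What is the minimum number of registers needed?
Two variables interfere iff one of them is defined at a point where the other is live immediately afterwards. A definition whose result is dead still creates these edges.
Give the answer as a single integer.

Answer: 3

Analysis:
Per-block:
  b0: def={e} ue=∅
  b1: def={d,z} ue=∅
  b2: def={z} ue={d,e}
  b3: def={y} ue=∅
  b4: def={y} ue=∅

Live sets:
  b0 li=∅ lo={e}
  b1 li={e} lo={d,e}
  b2 li={d,e} lo={e}
  b3 li=∅ lo=∅
  b4 li=∅ lo=∅

Conflict graph:
  d↔{e,z}
  e↔{d,z}
  y↔∅
  z↔{d,e}

Colouring:
  lower bound: {d,e,z} mutually conflict ⇒ χ ≥ 3
  3-colouring: R0={d,y}  R1={e}  R2={z}
  χ = 3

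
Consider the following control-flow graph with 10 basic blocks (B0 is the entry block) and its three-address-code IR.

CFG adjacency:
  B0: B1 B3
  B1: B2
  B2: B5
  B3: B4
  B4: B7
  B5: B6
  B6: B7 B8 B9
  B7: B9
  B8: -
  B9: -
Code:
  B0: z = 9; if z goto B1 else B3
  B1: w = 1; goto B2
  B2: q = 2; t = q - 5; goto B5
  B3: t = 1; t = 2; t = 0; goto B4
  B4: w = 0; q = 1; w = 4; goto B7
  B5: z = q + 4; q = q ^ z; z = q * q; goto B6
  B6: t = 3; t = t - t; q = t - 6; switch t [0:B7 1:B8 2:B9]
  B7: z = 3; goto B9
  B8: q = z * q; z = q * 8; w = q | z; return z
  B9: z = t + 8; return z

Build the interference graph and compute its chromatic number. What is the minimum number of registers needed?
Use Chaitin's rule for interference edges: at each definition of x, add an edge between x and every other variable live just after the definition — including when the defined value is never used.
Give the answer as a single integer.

Answer: 3

Analysis:
def/use:
  B0 def {z} use ∅
  B1 def {w} use ∅
  B2 def {q,t} use ∅
  B3 def {t} use ∅
  B4 def {q,w} use ∅
  B5 def {q,z} use {q}
  B6 def {q,t} use ∅
  B7 def {z} use ∅
  B8 def {q,w,z} use {q,z}
  B9 def {z} use {t}

Liveness:
  B0 li=∅ lo=∅
  B1 li=∅ lo=∅
  B2 li=∅ lo={q}
  B3 li=∅ lo={t}
  B4 li={t} lo={t}
  B5 li={q} lo={z}
  B6 li={z} lo={q,t,z}
  B7 li={t} lo={t}
  B8 li={q,z} lo=∅
  B9 li={t} lo=∅

Conflict graph:
  q↔{t,z}
  t↔{q,w,z}
  w↔{t,z}
  z↔{q,t,w}

Registers:
  lower bound: {q,t,z} mutually conflict ⇒ χ ≥ 3
  3-colouring: r0={t}  r1={z}  r2={q,w}
  χ = 3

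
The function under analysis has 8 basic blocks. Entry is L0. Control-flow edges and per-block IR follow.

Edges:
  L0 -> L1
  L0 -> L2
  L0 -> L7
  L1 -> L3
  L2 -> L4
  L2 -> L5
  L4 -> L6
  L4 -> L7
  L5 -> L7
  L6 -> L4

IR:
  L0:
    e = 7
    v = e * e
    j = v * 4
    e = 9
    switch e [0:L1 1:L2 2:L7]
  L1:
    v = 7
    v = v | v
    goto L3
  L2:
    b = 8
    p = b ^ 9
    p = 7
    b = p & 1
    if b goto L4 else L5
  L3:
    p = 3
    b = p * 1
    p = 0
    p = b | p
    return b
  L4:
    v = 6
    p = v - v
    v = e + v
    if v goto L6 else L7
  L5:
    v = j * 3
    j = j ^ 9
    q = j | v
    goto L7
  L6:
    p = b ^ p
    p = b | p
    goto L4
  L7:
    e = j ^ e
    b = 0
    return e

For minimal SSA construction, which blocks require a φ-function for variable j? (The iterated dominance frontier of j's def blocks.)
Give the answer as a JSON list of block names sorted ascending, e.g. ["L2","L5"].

idom tree: L1←L0 L2←L0 L3←L1 L4←L2 L5←L2 L6←L4 L7←L0
Dom at joins:
  L4: preds {L2,L6}: {L0,L2} ∩ {L0,L2,L4,L6} = {L0,L2}; idom=L2
  L7: preds {L0,L4,L5}: {L0} ∩ {L0,L2,L4} ∩ {L0,L2,L5} = {L0}; idom=L0

Frontier:
  join L4 pred L2: · stop@L2
  join L4 pred L6: L6→L4 stop@L2
  join L7 pred L0: · stop@L0
  join L7 pred L4: L4→L2 stop@L0
  join L7 pred L5: L5→L2 stop@L0
  DF(L0)=∅
  DF(L1)=∅
  DF(L2)={L7}
  DF(L3)=∅
  DF(L4)={L4,L7}
  DF(L5)={L7}
  DF(L6)={L4}
  DF(L7)=∅

φ for j: defs {L0,L5}
  DF⁺ = {L7}

Answer: ["L7"]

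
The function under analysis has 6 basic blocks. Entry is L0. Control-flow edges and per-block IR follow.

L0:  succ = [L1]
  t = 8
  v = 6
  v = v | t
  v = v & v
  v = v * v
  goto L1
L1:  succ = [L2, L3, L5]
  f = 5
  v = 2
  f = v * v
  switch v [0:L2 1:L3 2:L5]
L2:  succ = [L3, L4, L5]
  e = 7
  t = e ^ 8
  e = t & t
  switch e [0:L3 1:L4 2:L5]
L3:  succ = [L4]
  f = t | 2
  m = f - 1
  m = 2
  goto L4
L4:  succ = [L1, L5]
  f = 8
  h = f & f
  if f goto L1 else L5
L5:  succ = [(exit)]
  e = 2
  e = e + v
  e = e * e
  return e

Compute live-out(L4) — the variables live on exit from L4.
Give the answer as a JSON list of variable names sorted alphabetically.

Answer: ["t", "v"]

Analysis:
Block summaries:
  L0: {t,v} / ∅
  L1: {f,v} / ∅
  L2: {e,t} / ∅
  L3: {f,m} / {t}
  L4: {f,h} / ∅
  L5: {e} / {v}

Live sets:
  L0 li=∅ lo={t}
  L1 li={t} lo={t,v}
  L2 li={v} lo={t,v}
  L3 li={t,v} lo={t,v}
  L4 li={t,v} lo={t,v}
  L5 li={v} lo=∅

live-out(L4) = ["t", "v"]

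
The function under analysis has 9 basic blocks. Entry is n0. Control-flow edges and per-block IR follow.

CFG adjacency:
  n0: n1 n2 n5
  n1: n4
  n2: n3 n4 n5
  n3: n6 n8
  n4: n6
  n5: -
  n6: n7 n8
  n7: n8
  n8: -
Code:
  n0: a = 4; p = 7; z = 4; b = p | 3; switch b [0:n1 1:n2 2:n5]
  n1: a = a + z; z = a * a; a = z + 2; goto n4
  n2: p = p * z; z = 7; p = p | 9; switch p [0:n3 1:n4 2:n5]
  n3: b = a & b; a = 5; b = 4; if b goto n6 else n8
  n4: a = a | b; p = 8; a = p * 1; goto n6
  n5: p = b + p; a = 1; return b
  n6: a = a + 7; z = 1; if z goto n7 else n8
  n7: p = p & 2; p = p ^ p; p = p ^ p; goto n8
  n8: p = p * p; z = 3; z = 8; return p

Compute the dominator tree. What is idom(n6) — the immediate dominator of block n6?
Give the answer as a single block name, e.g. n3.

Answer: n0

Working:
idom tree: n1←n0 n2←n0 n3←n2 n4←n0 n5←n0 n6←n0 n7←n6 n8←n0
Dom∩ at merges:
  n4: preds {n1,n2}: {n0,n1} ∩ {n0,n2} = {n0}; idom=n0
  n5: preds {n0,n2}: {n0} ∩ {n0,n2} = {n0}; idom=n0
  n6: preds {n3,n4}: {n0,n2,n3} ∩ {n0,n4} = {n0}; idom=n0
  n8: preds {n3,n6,n7}: {n0,n2,n3} ∩ {n0,n6} ∩ {n0,n6,n7} = {n0}; idom=n0

idom(n6) = n0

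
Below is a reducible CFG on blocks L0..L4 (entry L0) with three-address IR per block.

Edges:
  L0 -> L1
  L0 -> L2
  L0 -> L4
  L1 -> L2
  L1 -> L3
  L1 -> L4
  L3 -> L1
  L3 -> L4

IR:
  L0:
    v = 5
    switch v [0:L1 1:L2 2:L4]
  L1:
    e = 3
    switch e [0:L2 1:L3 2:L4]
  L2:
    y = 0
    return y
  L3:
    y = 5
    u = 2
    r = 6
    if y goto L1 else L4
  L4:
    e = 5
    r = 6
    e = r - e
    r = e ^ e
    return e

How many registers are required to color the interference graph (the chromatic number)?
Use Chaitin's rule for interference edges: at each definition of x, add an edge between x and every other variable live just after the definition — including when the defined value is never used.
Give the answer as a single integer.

Answer: 2

Working:
Per-block:
  L0 def {v} use ∅
  L1 def {e} use ∅
  L2 def {y} use ∅
  L3 def {r,u,y} use ∅
  L4 def {e,r} use ∅

Backward fixpoint:
  L0 li=∅ lo=∅
  L1 li=∅ lo=∅
  L2 li=∅ lo=∅
  L3 li=∅ lo=∅
  L4 li=∅ lo=∅

Interfere edges:
  e↔{r}
  r↔{e,y}
  u↔{y}
  v↔∅
  y↔{r,u}

Colouring:
  lower bound: {e,r} mutually conflict ⇒ χ ≥ 2
  assign e→r1 r→r0 u→r0 v→r0 y→r1 — no edge inside a register ⇒ χ ≤ 2
  χ = 2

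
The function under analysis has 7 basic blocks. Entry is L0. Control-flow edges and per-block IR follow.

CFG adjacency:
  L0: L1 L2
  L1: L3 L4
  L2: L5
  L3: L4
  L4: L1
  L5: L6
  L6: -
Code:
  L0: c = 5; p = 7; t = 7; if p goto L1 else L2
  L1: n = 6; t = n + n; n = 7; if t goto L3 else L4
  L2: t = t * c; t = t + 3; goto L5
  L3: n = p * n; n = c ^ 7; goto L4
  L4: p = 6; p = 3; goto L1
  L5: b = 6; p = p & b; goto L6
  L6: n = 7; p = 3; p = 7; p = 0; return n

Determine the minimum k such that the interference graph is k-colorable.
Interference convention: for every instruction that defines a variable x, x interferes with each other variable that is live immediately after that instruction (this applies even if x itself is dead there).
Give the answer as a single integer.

Answer: 4

Analysis:
Per-block:
  L0: {c,p,t} / ∅
  L1: {n,t} / ∅
  L2: {t} / {c,t}
  L3: {n} / {c,n,p}
  L4: {p} / ∅
  L5: {b,p} / {p}
  L6: {n,p} / ∅

Liveness:
  L0 li=∅ lo={c,p,t}
  L1 li={c,p} lo={c,n,p}
  L2 li={c,p,t} lo={p}
  L3 li={c,n,p} lo={c}
  L4 li={c} lo={c,p}
  L5 li={p} lo=∅
  L6 li=∅ lo=∅

Conflict graph:
  b: {p}
  c: {n,p,t}
  n: {c,p,t}
  p: {b,c,n,t}
  t: {c,n,p}

Chromatic number:
  lower bound: {c,n,p,t} mutually conflict ⇒ χ ≥ 4
  4-colouring: R0={p}  R1={b,c}  R2={n}  R3={t}
  χ = 4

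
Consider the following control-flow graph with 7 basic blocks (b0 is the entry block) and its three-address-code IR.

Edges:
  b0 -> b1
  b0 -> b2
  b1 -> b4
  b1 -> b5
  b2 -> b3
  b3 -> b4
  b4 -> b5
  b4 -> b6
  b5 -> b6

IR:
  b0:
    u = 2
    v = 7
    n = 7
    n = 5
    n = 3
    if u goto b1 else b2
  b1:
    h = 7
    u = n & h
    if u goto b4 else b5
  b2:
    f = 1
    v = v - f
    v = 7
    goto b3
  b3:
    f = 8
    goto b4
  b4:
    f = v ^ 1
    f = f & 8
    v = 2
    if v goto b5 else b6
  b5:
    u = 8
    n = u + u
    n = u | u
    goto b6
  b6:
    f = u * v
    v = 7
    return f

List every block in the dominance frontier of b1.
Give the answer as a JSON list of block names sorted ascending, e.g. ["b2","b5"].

Answer: ["b4", "b5"]

Derivation:
idom tree: b1←b0 b2←b0 b3←b2 b4←b0 b5←b0 b6←b0
Dom at joins:
  b4: preds {b1,b3}: {b0,b1} ∩ {b0,b2,b3} = {b0}; idom=b0
  b5: preds {b1,b4}: {b0,b1} ∩ {b0,b4} = {b0}; idom=b0
  b6: preds {b4,b5}: {b0,b4} ∩ {b0,b5} = {b0}; idom=b0

DF derivation:
  join b4 pred b1: b1 stop@b0
  join b4 pred b3: b3→b2 stop@b0
  join b5 pred b1: b1 stop@b0
  join b5 pred b4: b4 stop@b0
  join b6 pred b4: b4 stop@b0
  join b6 pred b5: b5 stop@b0
  b0 → ∅
  b1 → {b4,b5}
  b2 → {b4}
  b3 → {b4}
  b4 → {b5,b6}
  b5 → {b6}
  b6 → ∅

DF(b1) = ["b4", "b5"]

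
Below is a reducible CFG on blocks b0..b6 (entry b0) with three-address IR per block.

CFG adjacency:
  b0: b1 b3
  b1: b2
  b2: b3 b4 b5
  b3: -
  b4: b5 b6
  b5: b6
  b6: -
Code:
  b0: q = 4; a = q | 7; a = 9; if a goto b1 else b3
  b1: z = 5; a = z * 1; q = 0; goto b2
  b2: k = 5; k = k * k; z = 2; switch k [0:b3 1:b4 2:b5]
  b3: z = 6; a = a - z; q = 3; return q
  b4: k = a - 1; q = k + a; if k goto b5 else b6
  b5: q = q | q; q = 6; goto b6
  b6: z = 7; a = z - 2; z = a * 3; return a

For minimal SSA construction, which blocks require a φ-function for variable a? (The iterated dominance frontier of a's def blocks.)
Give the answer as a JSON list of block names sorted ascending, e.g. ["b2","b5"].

idom tree: b1←b0 b2←b1 b3←b0 b4←b2 b5←b2 b6←b2
Join-block Dom:
  b3: preds {b0,b2}: {b0} ∩ {b0,b1,b2} = {b0}; idom=b0
  b5: preds {b2,b4}: {b0,b1,b2} ∩ {b0,b1,b2,b4} = {b0,b1,b2}; idom=b2
  b6: preds {b4,b5}: {b0,b1,b2,b4} ∩ {b0,b1,b2,b5} = {b0,b1,b2}; idom=b2

DF derivation:
  join b3 pred b0: · stop@b0
  join b3 pred b2: b2→b1 stop@b0
  join b5 pred b2: · stop@b2
  join b5 pred b4: b4 stop@b2
  join b6 pred b4: b4 stop@b2
  join b6 pred b5: b5 stop@b2
  b0 → ∅
  b1 → {b3}
  b2 → {b3}
  b3 → ∅
  b4 → {b5,b6}
  b5 → {b6}
  b6 → ∅

φ for a: defs {b0,b1,b3,b6}
  DF⁺ = {b3}

Answer: ["b3"]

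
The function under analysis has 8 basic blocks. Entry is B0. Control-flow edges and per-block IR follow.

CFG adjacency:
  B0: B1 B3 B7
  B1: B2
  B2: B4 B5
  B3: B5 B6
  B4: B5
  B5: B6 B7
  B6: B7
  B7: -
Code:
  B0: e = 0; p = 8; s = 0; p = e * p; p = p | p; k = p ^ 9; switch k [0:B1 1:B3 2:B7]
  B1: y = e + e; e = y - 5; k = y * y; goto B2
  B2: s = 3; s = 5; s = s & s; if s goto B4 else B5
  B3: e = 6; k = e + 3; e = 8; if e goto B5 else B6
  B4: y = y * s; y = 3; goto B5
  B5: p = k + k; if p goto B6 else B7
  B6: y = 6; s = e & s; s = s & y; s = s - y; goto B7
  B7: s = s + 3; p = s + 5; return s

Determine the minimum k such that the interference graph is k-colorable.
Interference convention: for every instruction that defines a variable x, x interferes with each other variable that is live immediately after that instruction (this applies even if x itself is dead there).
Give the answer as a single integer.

Block summaries:
  B0: {e,k,p,s} / ∅
  B1: {e,k,y} / {e}
  B2: {s} / ∅
  B3: {e,k} / ∅
  B4: {y} / {s,y}
  B5: {p} / {k}
  B6: {s,y} / {e,s}
  B7: {p,s} / {s}

Backward fixpoint:
  B0 li=∅ lo={e,s}
  B1 li={e} lo={e,k,y}
  B2 li={e,k,y} lo={e,k,s,y}
  B3 li={s} lo={e,k,s}
  B4 li={e,k,s,y} lo={e,k,s}
  B5 li={e,k,s} lo={e,s}
  B6 li={e,s} lo={s}
  B7 li={s} lo=∅

Interference:
  e: {k,p,s,y}
  k: {e,s,y}
  p: {e,s}
  s: {e,k,p,y}
  y: {e,k,s}

Registers:
  lower bound: {e,k,s,y} mutually conflict ⇒ χ ≥ 4
  assign e→r0 k→r2 p→r2 s→r1 y→r3 — no edge inside a register ⇒ χ ≤ 4
  χ = 4

Answer: 4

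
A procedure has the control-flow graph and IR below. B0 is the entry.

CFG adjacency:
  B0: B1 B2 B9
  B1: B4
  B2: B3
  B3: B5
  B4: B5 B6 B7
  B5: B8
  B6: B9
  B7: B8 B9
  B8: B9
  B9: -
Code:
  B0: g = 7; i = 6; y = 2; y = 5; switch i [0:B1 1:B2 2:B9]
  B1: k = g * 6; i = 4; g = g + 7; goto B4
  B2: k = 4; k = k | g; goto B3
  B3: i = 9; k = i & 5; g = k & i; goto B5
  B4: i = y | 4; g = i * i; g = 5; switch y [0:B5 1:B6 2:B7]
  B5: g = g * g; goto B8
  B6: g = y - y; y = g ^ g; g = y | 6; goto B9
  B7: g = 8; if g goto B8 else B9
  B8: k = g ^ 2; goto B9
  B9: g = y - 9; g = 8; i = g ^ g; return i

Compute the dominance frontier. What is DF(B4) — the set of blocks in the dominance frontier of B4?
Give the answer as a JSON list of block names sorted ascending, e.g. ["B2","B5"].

idom tree: B1←B0 B2←B0 B3←B2 B4←B1 B5←B0 B6←B4 B7←B4 B8←B0 B9←B0
Join-block Dom:
  B5: preds {B3,B4}: {B0,B2,B3} ∩ {B0,B1,B4} = {B0}; idom=B0
  B8: preds {B5,B7}: {B0,B5} ∩ {B0,B1,B4,B7} = {B0}; idom=B0
  B9: preds {B0,B6,B7,B8}: {B0} ∩ {B0,B1,B4,B6} ∩ {B0,B1,B4,B7} ∩ {B0,B8} = {B0}; idom=B0

DF walk-up:
  join B5 pred B3: B3→B2 stop@B0
  join B5 pred B4: B4→B1 stop@B0
  join B8 pred B5: B5 stop@B0
  join B8 pred B7: B7→B4→B1 stop@B0
  join B9 pred B0: · stop@B0
  join B9 pred B6: B6→B4→B1 stop@B0
  join B9 pred B7: B7→B4→B1 stop@B0
  join B9 pred B8: B8 stop@B0
  B0: DF=∅
  B1: DF={B5,B8,B9}
  B2: DF={B5}
  B3: DF={B5}
  B4: DF={B5,B8,B9}
  B5: DF={B8}
  B6: DF={B9}
  B7: DF={B8,B9}
  B8: DF={B9}
  B9: DF=∅

DF(B4) = ["B5", "B8", "B9"]

Answer: ["B5", "B8", "B9"]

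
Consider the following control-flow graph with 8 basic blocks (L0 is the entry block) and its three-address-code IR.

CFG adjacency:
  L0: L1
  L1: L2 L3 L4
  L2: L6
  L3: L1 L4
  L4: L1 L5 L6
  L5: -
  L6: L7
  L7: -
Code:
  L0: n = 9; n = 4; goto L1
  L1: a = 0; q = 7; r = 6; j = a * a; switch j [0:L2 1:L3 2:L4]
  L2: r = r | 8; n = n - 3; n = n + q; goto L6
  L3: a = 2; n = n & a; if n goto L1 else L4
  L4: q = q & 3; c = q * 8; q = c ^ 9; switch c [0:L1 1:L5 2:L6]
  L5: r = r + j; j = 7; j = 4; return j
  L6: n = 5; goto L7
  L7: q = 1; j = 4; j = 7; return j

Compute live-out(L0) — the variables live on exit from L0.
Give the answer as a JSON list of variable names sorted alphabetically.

def/use:
  L0 def {n} use ∅
  L1 def {a,j,q,r} use ∅
  L2 def {n,r} use {n,q,r}
  L3 def {a,n} use {n}
  L4 def {c,q} use {q}
  L5 def {j,r} use {j,r}
  L6 def {n} use ∅
  L7 def {j,q} use ∅

Backward fixpoint:
  live L0: ∅→{n}
  live L1: {n}→{j,n,q,r}
  live L2: {n,q,r}→∅
  live L3: {j,n,q,r}→{j,n,q,r}
  live L4: {j,n,q,r}→{j,n,r}
  live L5: {j,r}→∅
  live L6: ∅→∅
  live L7: ∅→∅

live-out(L0) = ["n"]

Answer: ["n"]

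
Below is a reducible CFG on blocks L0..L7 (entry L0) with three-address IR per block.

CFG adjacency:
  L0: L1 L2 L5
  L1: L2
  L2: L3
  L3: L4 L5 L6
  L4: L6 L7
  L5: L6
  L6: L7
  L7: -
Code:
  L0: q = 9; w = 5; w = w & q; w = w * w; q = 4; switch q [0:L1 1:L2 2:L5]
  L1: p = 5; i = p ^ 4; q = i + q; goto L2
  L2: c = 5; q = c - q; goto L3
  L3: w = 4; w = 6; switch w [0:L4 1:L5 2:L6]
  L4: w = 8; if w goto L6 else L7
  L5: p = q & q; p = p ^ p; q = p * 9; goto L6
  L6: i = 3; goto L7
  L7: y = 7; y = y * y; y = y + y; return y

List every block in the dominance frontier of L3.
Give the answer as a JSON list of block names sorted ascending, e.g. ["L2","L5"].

Answer: ["L5", "L6", "L7"]

Working:
idom tree: L1←L0 L2←L0 L3←L2 L4←L3 L5←L0 L6←L0 L7←L0
Dom∩ at merges:
  L2: preds {L0,L1}: {L0} ∩ {L0,L1} = {L0}; idom=L0
  L5: preds {L0,L3}: {L0} ∩ {L0,L2,L3} = {L0}; idom=L0
  L6: preds {L3,L4,L5}: {L0,L2,L3} ∩ {L0,L2,L3,L4} ∩ {L0,L5} = {L0}; idom=L0
  L7: preds {L4,L6}: {L0,L2,L3,L4} ∩ {L0,L6} = {L0}; idom=L0

DF walk-up:
  join L2 pred L0: · stop@L0
  join L2 pred L1: L1 stop@L0
  join L5 pred L0: · stop@L0
  join L5 pred L3: L3→L2 stop@L0
  join L6 pred L3: L3→L2 stop@L0
  join L6 pred L4: L4→L3→L2 stop@L0
  join L6 pred L5: L5 stop@L0
  join L7 pred L4: L4→L3→L2 stop@L0
  join L7 pred L6: L6 stop@L0
  L0: DF=∅
  L1: DF={L2}
  L2: DF={L5,L6,L7}
  L3: DF={L5,L6,L7}
  L4: DF={L6,L7}
  L5: DF={L6}
  L6: DF={L7}
  L7: DF=∅

DF(L3) = ["L5", "L6", "L7"]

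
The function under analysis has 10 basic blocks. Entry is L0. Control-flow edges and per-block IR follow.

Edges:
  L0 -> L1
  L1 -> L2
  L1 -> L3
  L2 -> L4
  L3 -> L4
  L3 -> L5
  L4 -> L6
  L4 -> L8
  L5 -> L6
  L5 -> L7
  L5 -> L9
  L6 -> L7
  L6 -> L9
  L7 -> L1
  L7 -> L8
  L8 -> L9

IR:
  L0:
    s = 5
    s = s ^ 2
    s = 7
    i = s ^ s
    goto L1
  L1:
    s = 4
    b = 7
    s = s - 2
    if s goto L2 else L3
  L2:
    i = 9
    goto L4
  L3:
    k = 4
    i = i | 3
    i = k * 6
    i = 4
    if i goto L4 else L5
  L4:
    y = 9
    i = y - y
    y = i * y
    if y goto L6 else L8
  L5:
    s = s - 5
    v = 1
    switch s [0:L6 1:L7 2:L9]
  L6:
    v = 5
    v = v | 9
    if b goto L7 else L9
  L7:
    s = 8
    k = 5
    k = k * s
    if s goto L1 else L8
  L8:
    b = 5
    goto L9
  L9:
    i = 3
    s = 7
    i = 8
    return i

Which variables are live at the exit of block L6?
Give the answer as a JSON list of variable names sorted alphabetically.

def/use:
  L0: {i,s} / ∅
  L1: {b,s} / ∅
  L2: {i} / ∅
  L3: {i,k} / {i}
  L4: {i,y} / ∅
  L5: {s,v} / {s}
  L6: {v} / {b}
  L7: {k,s} / ∅
  L8: {b} / ∅
  L9: {i,s} / ∅

Live sets:
  L0 li=∅ lo={i}
  L1 li={i} lo={b,i,s}
  L2 li={b} lo={b}
  L3 li={b,i,s} lo={b,i,s}
  L4 li={b} lo={b,i}
  L5 li={b,i,s} lo={b,i}
  L6 li={b,i} lo={i}
  L7 li={i} lo={i}
  L8 li=∅ lo=∅
  L9 li=∅ lo=∅

live-out(L6) = ["i"]

Answer: ["i"]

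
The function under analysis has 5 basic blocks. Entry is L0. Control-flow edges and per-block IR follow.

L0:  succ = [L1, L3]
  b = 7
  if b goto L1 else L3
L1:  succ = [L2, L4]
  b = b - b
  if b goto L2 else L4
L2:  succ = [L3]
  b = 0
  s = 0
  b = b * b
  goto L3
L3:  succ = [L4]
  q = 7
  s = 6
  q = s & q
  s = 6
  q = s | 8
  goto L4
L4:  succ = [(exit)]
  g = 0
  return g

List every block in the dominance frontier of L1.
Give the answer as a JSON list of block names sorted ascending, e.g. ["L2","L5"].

Answer: ["L3", "L4"]

Derivation:
idom tree: L1←L0 L2←L1 L3←L0 L4←L0
Join-block Dom:
  L3: preds {L0,L2}: {L0} ∩ {L0,L1,L2} = {L0}; idom=L0
  L4: preds {L1,L3}: {L0,L1} ∩ {L0,L3} = {L0}; idom=L0

DF derivation:
  L3←L0: walk · to L0
  L3←L2: walk L2→L1 to L0
  L4←L1: walk L1 to L0
  L4←L3: walk L3 to L0
  L0 → ∅
  L1 → {L3,L4}
  L2 → {L3}
  L3 → {L4}
  L4 → ∅

DF(L1) = ["L3", "L4"]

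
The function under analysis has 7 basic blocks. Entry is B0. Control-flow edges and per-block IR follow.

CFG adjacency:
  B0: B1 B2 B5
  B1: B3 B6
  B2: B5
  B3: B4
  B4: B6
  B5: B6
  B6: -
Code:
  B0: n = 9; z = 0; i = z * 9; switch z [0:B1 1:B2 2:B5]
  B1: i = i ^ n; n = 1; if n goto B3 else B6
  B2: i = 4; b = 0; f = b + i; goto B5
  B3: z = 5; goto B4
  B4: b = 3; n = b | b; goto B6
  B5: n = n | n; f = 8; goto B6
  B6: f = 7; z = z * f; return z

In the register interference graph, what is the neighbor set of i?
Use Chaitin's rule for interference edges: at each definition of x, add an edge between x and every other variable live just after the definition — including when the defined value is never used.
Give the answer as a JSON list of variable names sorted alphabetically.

Answer: ["b", "n", "z"]

Derivation:
Block summaries:
  B0: def={i,n,z} ue=∅
  B1: def={i,n} ue={i,n}
  B2: def={b,f,i} ue=∅
  B3: def={z} ue=∅
  B4: def={b,n} ue=∅
  B5: def={f,n} ue={n}
  B6: def={f,z} ue={z}

Liveness:
  live B0: ∅→{i,n,z}
  live B1: {i,n,z}→{z}
  live B2: {n,z}→{n,z}
  live B3: ∅→{z}
  live B4: {z}→{z}
  live B5: {n,z}→{z}
  live B6: {z}→∅

Interfere edges:
  b↔{i,n,z}
  f↔{n,z}
  i↔{b,n,z}
  n↔{b,f,i,z}
  z↔{b,f,i,n}

N(i) = ["b", "n", "z"]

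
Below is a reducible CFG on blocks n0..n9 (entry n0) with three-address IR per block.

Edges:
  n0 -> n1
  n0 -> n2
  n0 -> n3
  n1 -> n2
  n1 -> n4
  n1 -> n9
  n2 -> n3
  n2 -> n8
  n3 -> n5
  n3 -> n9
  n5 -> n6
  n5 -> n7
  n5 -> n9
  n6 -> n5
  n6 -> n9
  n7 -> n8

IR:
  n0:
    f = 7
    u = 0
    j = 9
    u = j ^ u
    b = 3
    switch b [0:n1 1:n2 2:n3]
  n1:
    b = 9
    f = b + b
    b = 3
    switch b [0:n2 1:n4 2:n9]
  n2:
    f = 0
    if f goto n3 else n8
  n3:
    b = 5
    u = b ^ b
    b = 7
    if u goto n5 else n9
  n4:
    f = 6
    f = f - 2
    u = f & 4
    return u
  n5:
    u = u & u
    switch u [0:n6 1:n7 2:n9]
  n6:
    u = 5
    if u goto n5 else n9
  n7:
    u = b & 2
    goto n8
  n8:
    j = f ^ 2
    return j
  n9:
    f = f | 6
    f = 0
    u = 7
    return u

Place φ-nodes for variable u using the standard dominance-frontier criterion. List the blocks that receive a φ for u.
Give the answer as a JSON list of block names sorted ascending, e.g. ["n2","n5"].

Answer: ["n5", "n8", "n9"]

Working:
idom tree: n1←n0 n2←n0 n3←n0 n4←n1 n5←n3 n6←n5 n7←n5 n8←n0 n9←n0
Dom∩ at merges:
  n2: preds {n0,n1}: {n0} ∩ {n0,n1} = {n0}; idom=n0
  n3: preds {n0,n2}: {n0} ∩ {n0,n2} = {n0}; idom=n0
  n5: preds {n3,n6}: {n0,n3} ∩ {n0,n3,n5,n6} = {n0,n3}; idom=n3
  n8: preds {n2,n7}: {n0,n2} ∩ {n0,n3,n5,n7} = {n0}; idom=n0
  n9: preds {n1,n3,n5,n6}: {n0,n1} ∩ {n0,n3} ∩ {n0,n3,n5} ∩ {n0,n3,n5,n6} = {n0}; idom=n0

Frontier:
  join n2 pred n0: · stop@n0
  join n2 pred n1: n1 stop@n0
  join n3 pred n0: · stop@n0
  join n3 pred n2: n2 stop@n0
  join n5 pred n3: · stop@n3
  join n5 pred n6: n6→n5 stop@n3
  join n8 pred n2: n2 stop@n0
  join n8 pred n7: n7→n5→n3 stop@n0
  join n9 pred n1: n1 stop@n0
  join n9 pred n3: n3 stop@n0
  join n9 pred n5: n5→n3 stop@n0
  join n9 pred n6: n6→n5→n3 stop@n0
  DF(n0)=∅
  DF(n1)={n2,n9}
  DF(n2)={n3,n8}
  DF(n3)={n8,n9}
  DF(n4)=∅
  DF(n5)={n5,n8,n9}
  DF(n6)={n5,n9}
  DF(n7)={n8}
  DF(n8)=∅
  DF(n9)=∅

φ for u: defs {n0,n3,n4,n5,n6,n7,n9}
  DF⁺ = {n5,n8,n9}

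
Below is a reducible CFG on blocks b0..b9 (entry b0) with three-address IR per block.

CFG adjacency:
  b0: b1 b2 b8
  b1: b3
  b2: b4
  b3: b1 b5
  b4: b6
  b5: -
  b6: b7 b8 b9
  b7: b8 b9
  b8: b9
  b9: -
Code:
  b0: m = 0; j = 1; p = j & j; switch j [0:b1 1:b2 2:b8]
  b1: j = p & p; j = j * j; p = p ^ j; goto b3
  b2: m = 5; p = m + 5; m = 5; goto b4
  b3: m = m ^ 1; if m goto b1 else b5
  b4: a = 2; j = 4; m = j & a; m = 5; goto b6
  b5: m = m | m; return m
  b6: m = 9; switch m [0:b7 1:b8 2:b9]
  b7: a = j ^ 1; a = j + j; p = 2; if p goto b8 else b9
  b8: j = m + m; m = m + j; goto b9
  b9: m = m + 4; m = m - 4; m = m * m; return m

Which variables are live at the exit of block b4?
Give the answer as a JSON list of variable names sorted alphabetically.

Per-block:
  b0: {j,m,p} / ∅
  b1: {j,p} / {p}
  b2: {m,p} / ∅
  b3: {m} / {m}
  b4: {a,j,m} / ∅
  b5: {m} / {m}
  b6: {m} / ∅
  b7: {a,p} / {j}
  b8: {j,m} / {m}
  b9: {m} / {m}

Liveness:
  live b0: ∅→{m,p}
  live b1: {m,p}→{m,p}
  live b2: ∅→∅
  live b3: {m,p}→{m,p}
  live b4: ∅→{j}
  live b5: {m}→∅
  live b6: {j}→{j,m}
  live b7: {j,m}→{m}
  live b8: {m}→{m}
  live b9: {m}→∅

live-out(b4) = ["j"]

Answer: ["j"]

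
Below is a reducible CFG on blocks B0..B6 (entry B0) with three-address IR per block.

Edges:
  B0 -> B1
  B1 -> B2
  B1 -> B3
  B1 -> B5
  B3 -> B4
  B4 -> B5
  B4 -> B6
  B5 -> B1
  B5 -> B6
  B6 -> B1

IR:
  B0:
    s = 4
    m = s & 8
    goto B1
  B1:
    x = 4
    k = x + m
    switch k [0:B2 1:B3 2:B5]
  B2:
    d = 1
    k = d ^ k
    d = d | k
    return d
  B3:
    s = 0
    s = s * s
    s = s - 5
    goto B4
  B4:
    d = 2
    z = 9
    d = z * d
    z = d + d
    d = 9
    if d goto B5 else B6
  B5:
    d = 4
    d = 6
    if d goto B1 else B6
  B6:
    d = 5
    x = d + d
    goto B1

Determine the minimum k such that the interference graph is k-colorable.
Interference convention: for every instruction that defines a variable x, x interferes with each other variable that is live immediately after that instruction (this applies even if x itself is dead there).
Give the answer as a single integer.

Answer: 3

Derivation:
Block summaries:
  B0: def={m,s} ue=∅
  B1: def={k,x} ue={m}
  B2: def={d,k} ue={k}
  B3: def={s} ue=∅
  B4: def={d,z} ue=∅
  B5: def={d} ue=∅
  B6: def={d,x} ue=∅

Liveness:
  B0 li=∅ lo={m}
  B1 li={m} lo={k,m}
  B2 li={k} lo=∅
  B3 li={m} lo={m}
  B4 li={m} lo={m}
  B5 li={m} lo={m}
  B6 li={m} lo={m}

Interfere edges:
  d: {k,m,z}
  k: {d,m}
  m: {d,k,s,x,z}
  s: {m}
  x: {m}
  z: {d,m}

Chromatic number:
  lower bound: {d,k,m} mutually conflict ⇒ χ ≥ 3
  3-colouring: R0={m}  R1={d,s,x}  R2={k,z}
  χ = 3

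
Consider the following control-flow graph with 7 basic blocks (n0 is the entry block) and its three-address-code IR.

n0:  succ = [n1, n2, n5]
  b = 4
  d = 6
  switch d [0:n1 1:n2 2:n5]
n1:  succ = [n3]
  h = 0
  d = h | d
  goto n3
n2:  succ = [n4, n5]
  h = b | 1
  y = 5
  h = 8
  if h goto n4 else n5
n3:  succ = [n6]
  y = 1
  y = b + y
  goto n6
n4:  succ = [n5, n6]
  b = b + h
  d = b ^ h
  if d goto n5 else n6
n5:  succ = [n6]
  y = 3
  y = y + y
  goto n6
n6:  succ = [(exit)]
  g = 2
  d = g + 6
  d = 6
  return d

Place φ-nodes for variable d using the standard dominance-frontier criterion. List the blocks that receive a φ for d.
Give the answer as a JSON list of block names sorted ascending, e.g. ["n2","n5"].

Answer: ["n5", "n6"]

Working:
idom tree: n1←n0 n2←n0 n3←n1 n4←n2 n5←n0 n6←n0
Dom at joins:
  n5: preds {n0,n2,n4}: {n0} ∩ {n0,n2} ∩ {n0,n2,n4} = {n0}; idom=n0
  n6: preds {n3,n4,n5}: {n0,n1,n3} ∩ {n0,n2,n4} ∩ {n0,n5} = {n0}; idom=n0

DF derivation:
  join n5 pred n0: · stop@n0
  join n5 pred n2: n2 stop@n0
  join n5 pred n4: n4→n2 stop@n0
  join n6 pred n3: n3→n1 stop@n0
  join n6 pred n4: n4→n2 stop@n0
  join n6 pred n5: n5 stop@n0
  DF(n0)=∅
  DF(n1)={n6}
  DF(n2)={n5,n6}
  DF(n3)={n6}
  DF(n4)={n5,n6}
  DF(n5)={n6}
  DF(n6)=∅

φ for d: defs {n0,n1,n4,n6}
  DF⁺ = {n5,n6}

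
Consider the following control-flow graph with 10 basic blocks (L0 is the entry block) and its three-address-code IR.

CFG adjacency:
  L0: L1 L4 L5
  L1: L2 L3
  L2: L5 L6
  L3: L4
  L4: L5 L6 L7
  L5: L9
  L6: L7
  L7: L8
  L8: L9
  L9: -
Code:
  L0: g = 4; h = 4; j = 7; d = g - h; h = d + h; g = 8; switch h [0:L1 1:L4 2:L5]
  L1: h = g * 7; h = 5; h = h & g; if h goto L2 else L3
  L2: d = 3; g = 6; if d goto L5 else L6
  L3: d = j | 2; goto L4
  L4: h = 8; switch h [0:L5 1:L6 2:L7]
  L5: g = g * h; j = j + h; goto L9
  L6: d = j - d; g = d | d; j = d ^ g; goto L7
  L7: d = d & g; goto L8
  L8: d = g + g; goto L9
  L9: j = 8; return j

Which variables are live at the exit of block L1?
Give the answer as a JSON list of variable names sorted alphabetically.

Block summaries:
  L0: def={d,g,h,j} ue=∅
  L1: def={h} ue={g}
  L2: def={d,g} ue=∅
  L3: def={d} ue={j}
  L4: def={h} ue=∅
  L5: def={g,j} ue={g,h,j}
  L6: def={d,g,j} ue={d,j}
  L7: def={d} ue={d,g}
  L8: def={d} ue={g}
  L9: def={j} ue=∅

Live sets:
  L0 li=∅ lo={d,g,h,j}
  L1 li={g,j} lo={g,h,j}
  L2 li={h,j} lo={d,g,h,j}
  L3 li={g,j} lo={d,g,j}
  L4 li={d,g,j} lo={d,g,h,j}
  L5 li={g,h,j} lo=∅
  L6 li={d,j} lo={d,g}
  L7 li={d,g} lo={g}
  L8 li={g} lo=∅
  L9 li=∅ lo=∅

live-out(L1) = ["g", "h", "j"]

Answer: ["g", "h", "j"]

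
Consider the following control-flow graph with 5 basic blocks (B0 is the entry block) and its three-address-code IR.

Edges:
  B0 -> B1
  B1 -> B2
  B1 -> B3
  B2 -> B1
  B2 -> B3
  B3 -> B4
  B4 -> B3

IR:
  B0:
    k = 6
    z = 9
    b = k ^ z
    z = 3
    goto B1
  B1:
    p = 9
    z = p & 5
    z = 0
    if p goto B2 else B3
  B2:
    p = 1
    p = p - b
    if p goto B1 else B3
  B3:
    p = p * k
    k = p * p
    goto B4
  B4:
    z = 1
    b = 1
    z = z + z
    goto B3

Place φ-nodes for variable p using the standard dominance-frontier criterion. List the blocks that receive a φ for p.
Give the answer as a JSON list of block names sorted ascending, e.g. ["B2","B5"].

idom tree: B1←B0 B2←B1 B3←B1 B4←B3
Dom∩ at merges:
  B1: preds {B0,B2}: {B0} ∩ {B0,B1,B2} = {B0}; idom=B0
  B3: preds {B1,B2,B4}: {B0,B1} ∩ {B0,B1,B2} ∩ {B0,B1,B3,B4} = {B0,B1}; idom=B1

DF walk-up:
  B1←B0: walk · to B0
  B1←B2: walk B2→B1 to B0
  B3←B1: walk · to B1
  B3←B2: walk B2 to B1
  B3←B4: walk B4→B3 to B1
  B0 → ∅
  B1 → {B1}
  B2 → {B1,B3}
  B3 → {B3}
  B4 → {B3}

φ for p: defs {B1,B2,B3}
  DF⁺ = {B1,B3}

Answer: ["B1", "B3"]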